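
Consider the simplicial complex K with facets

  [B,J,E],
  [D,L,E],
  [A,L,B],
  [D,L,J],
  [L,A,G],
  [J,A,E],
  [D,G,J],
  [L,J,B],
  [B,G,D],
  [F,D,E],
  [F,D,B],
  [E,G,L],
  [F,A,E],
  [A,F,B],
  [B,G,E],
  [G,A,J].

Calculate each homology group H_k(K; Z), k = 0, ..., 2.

Take the total order A < B < D < E < F < G < J < L on the vertex set. Then K (dimension 2) consists of the simplices:

  0-simplices (8): A, B, D, E, F, G, J, L
  1-simplices (24): AB, AE, AF, AG, AJ, AL, BD, BE, BF, BG, BJ, BL, DE, DF, DG, DJ, DL, EF, EG, EJ, EL, GJ, GL, JL
  2-simplices (16): ABF, ABL, AEF, AEJ, AGJ, AGL, BDF, BDG, BEG, BEJ, BJL, DEF, DEL, DGJ, DJL, EGL

so the chain groups are C_0 ≅ Z^8, C_1 ≅ Z^24, C_2 ≅ Z^16.

∂_1: C_1 → C_0 sends each edge [p,q] (with p < q) to q − p. For instance
  ∂EJ = J − E.
The resulting 8×24 matrix has rank 7, and its Smith normal form has invariant factors (1,1,1,1,1,1,1).

Boundary ∂_2: C_2 → C_1 acts by ∂[p,q,r] = [q,r] − [p,r] + [p,q]. For instance
  ∂AGJ = GJ − AJ + AG,
  ∂BEJ = EJ − BJ + BE.
As a 24×16 matrix over Z this has rank 15, with invariant factors (1,1,1,1,1,1,1,1,1,1,1,1,1,1,1).

From H_k ≅ ker(∂_k) / im(∂_{k+1}) we obtain:

  H_0: rank C_0 − rank ∂_1 = 8 − 7 = 1, and the invariant factors of ∂_1 are all 1, so H_0 = Z.
  H_1: rank ker ∂_1 − rank ∂_2 = (24 − 7) − 15 = 2, and the invariant factors of ∂_2 are all 1, so H_1 = Z^2.
  H_2: rank ker ∂_2 − rank ∂_3 = (16 − 15) − 0 = 1, and there is no ∂_3, so H_2 = Z.

H_0 ≅ Z,  H_1 ≅ Z^2,  H_2 ≅ Z.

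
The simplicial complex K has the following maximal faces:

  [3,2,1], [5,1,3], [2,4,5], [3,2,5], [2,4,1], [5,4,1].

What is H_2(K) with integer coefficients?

H_2 ≅ Z.

Order the vertices as 1 < 2 < 3 < 4 < 5. Listing each simplex with vertices in this order, K has dimension 2 with simplices:

  0-simplices (5): [1], [2], [3], [4], [5]
  1-simplices (9): [1,2], [1,3], [1,4], [1,5], [2,3], [2,4], [2,5], [3,5], [4,5]
  2-simplices (6): [1,2,3], [1,2,4], [1,3,5], [1,4,5], [2,3,5], [2,4,5]

Hence C_0 ≅ Z^5, C_1 ≅ Z^9, C_2 ≅ Z^6.

Boundary ∂_1: C_1 → C_0 maps an edge to its endpoints' difference, ∂[p,q] = q − p. For instance
  ∂[2,5] = [5] − [2].
This gives a 5×9 integer matrix of rank 4; reducing to Smith normal form yields diagonal entries (1,1,1,1).

∂_2: C_2 → C_1 sends each 2-simplex [p,q,r] to [q,r] − [p,r] + [p,q]. For instance
  ∂[2,3,5] = [3,5] − [2,5] + [2,3],
  ∂[1,4,5] = [4,5] − [1,5] + [1,4].
As a 9×6 matrix over Z this has rank 5, with invariant factors (1,1,1,1,1).

From H_k ≅ ker(∂_k) / im(∂_{k+1}) we obtain:

  H_2: rank ker ∂_2 − rank ∂_3 = (6 − 5) − 0 = 1, and there is no ∂_3, so H_2 ≅ Z.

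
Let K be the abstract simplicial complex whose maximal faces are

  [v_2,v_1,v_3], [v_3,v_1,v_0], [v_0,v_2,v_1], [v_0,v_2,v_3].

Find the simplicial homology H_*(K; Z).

We work with the vertex ordering v_0 < v_1 < v_2 < v_3. The simplices of K, each written with vertices in increasing order, are:

  0-simplices (4): [v_0], [v_1], [v_2], [v_3]
  1-simplices (6): [v_0,v_1], [v_0,v_2], [v_0,v_3], [v_1,v_2], [v_1,v_3], [v_2,v_3]
  2-simplices (4): [v_0,v_1,v_2], [v_0,v_1,v_3], [v_0,v_2,v_3], [v_1,v_2,v_3]

so the chain groups are C_0 ≅ Z^4, C_1 ≅ Z^6, C_2 ≅ Z^4.

∂_1: C_1 → C_0 maps an edge to its endpoints' difference, ∂[p,q] = q − p. For instance
  ∂[v_0,v_3] = [v_3] − [v_0].
This gives a 4×6 integer matrix of rank 3; reducing to Smith normal form yields diagonal entries (1,1,1).

Boundary ∂_2: C_2 → C_1 sends each 2-simplex [p,q,r] to [q,r] − [p,r] + [p,q]. For instance
  ∂[v_0,v_1,v_3] = [v_1,v_3] − [v_0,v_3] + [v_0,v_1],
  ∂[v_0,v_1,v_2] = [v_1,v_2] − [v_0,v_2] + [v_0,v_1].
The 6×4 boundary matrix has rank 3 and Smith normal form diag(1,1,1).

Now H_k = ker ∂_k / im ∂_{k+1}, so:

  H_0: rank C_0 − rank ∂_1 = 4 − 3 = 1, and the invariant factors of ∂_1 are all 1, so H_0 ≅ Z.
  H_1: rank ker ∂_1 − rank ∂_2 = (6 − 3) − 3 = 0, and the invariant factors of ∂_2 are all 1, so H_1 ≅ 0.
  H_2: rank ker ∂_2 − rank ∂_3 = (4 − 3) − 0 = 1, and there is no ∂_3, so H_2 ≅ Z.

H_0 ≅ Z,  H_1 = 0,  H_2 ≅ Z.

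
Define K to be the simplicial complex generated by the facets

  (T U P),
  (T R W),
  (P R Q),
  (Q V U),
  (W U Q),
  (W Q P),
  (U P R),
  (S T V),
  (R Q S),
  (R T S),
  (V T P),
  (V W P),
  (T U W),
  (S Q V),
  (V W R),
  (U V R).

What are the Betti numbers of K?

b_0 = 1, b_1 = 2, b_2 = 1.

We work with the vertex ordering P < Q < R < S < T < U < V < W. The simplices of K, each written with vertices in increasing order, are:

  0-simplices (8): P, Q, R, S, T, U, V, W
  1-simplices (24): PQ, PR, PT, PU, PV, PW, QR, QS, QU, QV, QW, RS, RT, RU, RV, RW, ST, SV, TU, TV, TW, UV, UW, VW
  2-simplices (16): PQR, PQW, PRU, PTU, PTV, PVW, QRS, QSV, QUV, QUW, RST, RTW, RUV, RVW, STV, TUW

giving chain groups C_0 ≅ Z^8, C_1 ≅ Z^24, C_2 ≅ Z^16.

The boundary map ∂_1: C_1 → C_0 is given by ∂[p,q] = [q] − [p].
The 8×24 boundary matrix has rank 7 and Smith normal form diag(1,1,1,1,1,1,1).

∂_2: C_2 → C_1 acts by ∂[p,q,r] = [q,r] − [p,r] + [p,q]. For instance
  ∂RVW = VW − RW + RV,
  ∂RST = ST − RT + RS.
As a 24×16 matrix over Z this has rank 15, with invariant factors (1,1,1,1,1,1,1,1,1,1,1,1,1,1,1).

Now H_k = ker ∂_k / im ∂_{k+1}, so:

  H_0: rank C_0 − rank ∂_1 = 8 − 7 = 1, and the invariant factors of ∂_1 are all 1, so H_0 ≅ Z.
  H_1: rank ker ∂_1 − rank ∂_2 = (24 − 7) − 15 = 2, and the invariant factors of ∂_2 are all 1, so H_1 ≅ Z^2.
  H_2: rank ker ∂_2 − rank ∂_3 = (16 − 15) − 0 = 1, and there is no ∂_3, so H_2 ≅ Z.

Hence the Betti numbers are b_0 = 1, b_1 = 2, b_2 = 1.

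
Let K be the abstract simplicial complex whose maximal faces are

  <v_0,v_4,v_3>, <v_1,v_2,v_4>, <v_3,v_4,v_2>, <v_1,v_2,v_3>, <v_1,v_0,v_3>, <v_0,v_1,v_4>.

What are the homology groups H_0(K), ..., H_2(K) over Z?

H_0 = Z,  H_1 = 0,  H_2 = Z.

Order the vertices as v_0 < v_1 < v_2 < v_3 < v_4. Listing each simplex with vertices in this order, K has dimension 2 with simplices:

  0-simplices (5): [v_0], [v_1], [v_2], [v_3], [v_4]
  1-simplices (9): [v_0,v_1], [v_0,v_3], [v_0,v_4], [v_1,v_2], [v_1,v_3], [v_1,v_4], [v_2,v_3], [v_2,v_4], [v_3,v_4]
  2-simplices (6): [v_0,v_1,v_3], [v_0,v_1,v_4], [v_0,v_3,v_4], [v_1,v_2,v_3], [v_1,v_2,v_4], [v_2,v_3,v_4]

giving chain groups C_0 ≅ Z^5, C_1 ≅ Z^9, C_2 ≅ Z^6.

∂_1: C_1 → C_0 sends each edge [p,q] (with p < q) to q − p. For instance
  ∂[v_1,v_2] = [v_2] − [v_1].
The 5×9 boundary matrix has rank 4 and Smith normal form diag(1,1,1,1).

Boundary ∂_2: C_2 → C_1 maps a triangle to the signed sum of its edges. For instance
  ∂[v_1,v_2,v_3] = [v_2,v_3] − [v_1,v_3] + [v_1,v_2],
  ∂[v_1,v_2,v_4] = [v_2,v_4] − [v_1,v_4] + [v_1,v_2].
This gives a 9×6 integer matrix of rank 5; reducing to Smith normal form yields diagonal entries (1,1,1,1,1).

From H_k ≅ ker(∂_k) / im(∂_{k+1}) we obtain:

  H_0: rank C_0 − rank ∂_1 = 5 − 4 = 1, and the invariant factors of ∂_1 are all 1, so H_0 ≅ Z.
  H_1: rank ker ∂_1 − rank ∂_2 = (9 − 4) − 5 = 0, and the invariant factors of ∂_2 are all 1, so H_1 ≅ 0.
  H_2: rank ker ∂_2 − rank ∂_3 = (6 − 5) − 0 = 1, and there is no ∂_3, so H_2 ≅ Z.

As a check, the Euler characteristic is 5 − 9 + 6 = 2, which agrees with 1 − 0 + 1 = 2.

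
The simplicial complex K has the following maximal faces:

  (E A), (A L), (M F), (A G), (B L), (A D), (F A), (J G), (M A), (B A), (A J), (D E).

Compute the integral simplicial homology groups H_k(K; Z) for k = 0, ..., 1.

Order the vertices as A < B < D < E < F < G < J < L < M. Listing each simplex with vertices in this order, K has dimension 1 with simplices:

  0-simplices (9): A, B, D, E, F, G, J, L, M
  1-simplices (12): AB, AD, AE, AF, AG, AJ, AL, AM, BL, DE, FM, GJ

giving chain groups C_0 ≅ Z^9, C_1 ≅ Z^12.

∂_1: C_1 → C_0 maps an edge to its endpoints' difference, ∂[p,q] = q − p. For instance
  ∂AM = M − A.
The resulting 9×12 matrix has rank 8, and its Smith normal form has invariant factors (1,1,1,1,1,1,1,1).

Reading off H_k = ker ∂_k / im ∂_{k+1}:

  H_0: rank C_0 − rank ∂_1 = 9 − 8 = 1, and the invariant factors of ∂_1 are all 1, so H_0 = Z.
  H_1: rank ker ∂_1 − rank ∂_2 = (12 − 8) − 0 = 4, and there is no ∂_2, so H_1 = Z^4.

As a check, the Euler characteristic is 9 − 12 = -3, which agrees with 1 − 4 = -3.

H_0 = Z,  H_1 = Z^4.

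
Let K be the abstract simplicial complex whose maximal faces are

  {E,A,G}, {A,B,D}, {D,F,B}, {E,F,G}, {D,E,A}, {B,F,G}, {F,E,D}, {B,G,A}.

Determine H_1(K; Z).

H_1 = 0.

K has 6 vertices, 12 edges, 8 triangles.
rank ∂_1 = 5, rank ∂_2 = 7 ⇒ b_1 = 12 − 5 − 7 = 0; all invariant factors of ∂_2 are 1 so no torsion. So H_1 ≅ 0.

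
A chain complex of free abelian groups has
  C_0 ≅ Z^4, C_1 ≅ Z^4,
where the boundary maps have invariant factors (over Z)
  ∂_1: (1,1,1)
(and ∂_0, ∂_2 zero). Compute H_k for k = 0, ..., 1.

H_0: b_0 = 4 − 0 − 3 = 1; torsion from ∂_1 factors > 1: none. So H_0 ≅ Z.
H_1: b_1 = 4 − 3 − 0 = 1; torsion from ∂_2 factors > 1: none. So H_1 ≅ Z.

H_0 ≅ Z,  H_1 ≅ Z.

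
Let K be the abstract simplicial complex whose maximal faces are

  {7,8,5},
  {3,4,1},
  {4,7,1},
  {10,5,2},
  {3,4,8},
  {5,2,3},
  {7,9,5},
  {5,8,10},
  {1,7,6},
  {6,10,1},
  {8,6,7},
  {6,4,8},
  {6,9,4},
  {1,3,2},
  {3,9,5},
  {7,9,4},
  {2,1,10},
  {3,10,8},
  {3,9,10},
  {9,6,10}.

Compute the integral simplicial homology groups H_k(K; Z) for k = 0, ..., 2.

Fix the vertex order 1 < 2 < 3 < 4 < 5 < 6 < 7 < 8 < 9 < 10 and write every simplex with vertices in increasing order. Then dim K = 2 and the simplices of K are:

  0-simplices (10): [1], [2], [3], [4], [5], [6], [7], [8], [9], [10]
  1-simplices (30): (30 of them)
  2-simplices (20): (20 of them)

giving chain groups C_0 ≅ Z^10, C_1 ≅ Z^30, C_2 ≅ Z^20.

∂_1: C_1 → C_0 is given by ∂[p,q] = [q] − [p]. For instance
  ∂[3,5] = [5] − [3].
This gives a 10×30 integer matrix of rank 9; reducing to Smith normal form yields diagonal entries (1,1,1,1,1,1,1,1,1).

Boundary ∂_2: C_2 → C_1 sends each 2-simplex [p,q,r] to [q,r] − [p,r] + [p,q]. For instance
  ∂[1,2,10] = [2,10] − [1,10] + [1,2],
  ∂[1,4,7] = [4,7] − [1,7] + [1,4].
This gives a 30×20 integer matrix of rank 20; reducing to Smith normal form yields diagonal entries (1,1,1,1,1,1,1,1,1,1,1,1,1,1,1,1,1,1,1,2).

From H_k ≅ ker(∂_k) / im(∂_{k+1}) we obtain:

  H_0: rank C_0 − rank ∂_1 = 10 − 9 = 1, and the invariant factors of ∂_1 are all 1, so H_0 = Z.
  H_1: rank ker ∂_1 − rank ∂_2 = (30 − 9) − 20 = 1, and ∂_2 has invariant factor 2 > 1, so H_1 = Z ⊕ Z/2.
  H_2: rank ker ∂_2 − rank ∂_3 = (20 − 20) − 0 = 0, and there is no ∂_3, so H_2 = 0.

(K is a triangulation of the Klein bottle.)

H_0 ≅ Z,  H_1 ≅ Z ⊕ Z/2,  H_2 = 0.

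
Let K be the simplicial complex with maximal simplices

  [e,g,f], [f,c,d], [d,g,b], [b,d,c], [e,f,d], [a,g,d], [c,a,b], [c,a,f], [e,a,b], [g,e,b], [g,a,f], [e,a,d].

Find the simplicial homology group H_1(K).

H_1 = Z/2.

Fix the vertex order a < b < c < d < e < f < g and write every simplex with vertices in increasing order. Then dim K = 2 and the simplices of K are:

  0-simplices (7): a, b, c, d, e, f, g
  1-simplices (18): ab, ac, ad, ae, af, ag, bc, bd, be, bg, cd, cf, de, df, dg, ef, eg, fg
  2-simplices (12): abc, abe, acf, ade, adg, afg, bcd, bdg, beg, cdf, def, efg

so the chain groups are C_0 ≅ Z^7, C_1 ≅ Z^18, C_2 ≅ Z^12.

Boundary ∂_1: C_1 → C_0 sends each edge [p,q] (with p < q) to q − p. For instance
  ∂cd = d − c.
This gives a 7×18 integer matrix of rank 6; reducing to Smith normal form yields diagonal entries (1,1,1,1,1,1).

The boundary map ∂_2: C_2 → C_1 acts by ∂[p,q,r] = [q,r] − [p,r] + [p,q]. For instance
  ∂acf = cf − af + ac,
  ∂beg = eg − bg + be.
This gives a 18×12 integer matrix of rank 12; reducing to Smith normal form yields diagonal entries (1,1,1,1,1,1,1,1,1,1,1,2).

Reading off H_k = ker ∂_k / im ∂_{k+1}:

  H_1: rank ker ∂_1 − rank ∂_2 = (18 − 6) − 12 = 0, and ∂_2 has invariant factor 2 > 1, so H_1 ≅ Z/2.

(K is a triangulation of the real projective plane RP^2.)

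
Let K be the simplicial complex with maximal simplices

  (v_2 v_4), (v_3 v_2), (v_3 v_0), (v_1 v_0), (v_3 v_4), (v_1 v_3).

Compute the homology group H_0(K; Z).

K has 5 vertices, 6 edges.
rank ∂_0 = 0, rank ∂_1 = 4 ⇒ b_0 = 5 − 0 − 4 = 1; all invariant factors of ∂_1 are 1 so no torsion. So H_0 = Z.

H_0 = Z.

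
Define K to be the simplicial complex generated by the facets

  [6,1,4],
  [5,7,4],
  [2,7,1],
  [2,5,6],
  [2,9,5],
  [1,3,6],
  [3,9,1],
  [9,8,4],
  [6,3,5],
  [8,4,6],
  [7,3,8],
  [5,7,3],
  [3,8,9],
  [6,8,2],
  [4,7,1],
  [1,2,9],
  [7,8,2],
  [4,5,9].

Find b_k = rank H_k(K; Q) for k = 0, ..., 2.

b_0 = 1, b_1 = 2, b_2 = 1.

Fix the vertex order 1 < 2 < 3 < 4 < 5 < 6 < 7 < 8 < 9 and write every simplex with vertices in increasing order. Then dim K = 2 and the simplices of K are:

  0-simplices (9): [1], [2], [3], [4], [5], [6], [7], [8], [9]
  1-simplices (27): (27 of them)
  2-simplices (18): [1,2,7], [1,2,9], [1,3,6], [1,3,9], [1,4,6], [1,4,7], [2,5,6], [2,5,9], [2,6,8], [2,7,8], [3,5,6], [3,5,7], [3,7,8], [3,8,9], [4,5,7], [4,5,9], [4,6,8], [4,8,9]

so the chain groups are C_0 ≅ Z^9, C_1 ≅ Z^27, C_2 ≅ Z^18.

Boundary ∂_1: C_1 → C_0 maps an edge to its endpoints' difference, ∂[p,q] = q − p.
As a 9×27 matrix over Z this has rank 8, with invariant factors (1,1,1,1,1,1,1,1).

The boundary map ∂_2: C_2 → C_1 maps a triangle to the signed sum of its edges. For instance
  ∂[2,5,6] = [5,6] − [2,6] + [2,5],
  ∂[3,7,8] = [7,8] − [3,8] + [3,7].
The resulting 27×18 matrix has rank 17, and its Smith normal form has invariant factors (1,1,1,1,1,1,1,1,1,1,1,1,1,1,1,1,1).

Computing H_k = (kernel of ∂_k) / (image of ∂_{k+1}):

  H_0: rank C_0 − rank ∂_1 = 9 − 8 = 1, and the invariant factors of ∂_1 are all 1, so H_0 ≅ Z.
  H_1: rank ker ∂_1 − rank ∂_2 = (27 − 8) − 17 = 2, and the invariant factors of ∂_2 are all 1, so H_1 ≅ Z^2.
  H_2: rank ker ∂_2 − rank ∂_3 = (18 − 17) − 0 = 1, and there is no ∂_3, so H_2 ≅ Z.

Hence the Betti numbers are b_0 = 1, b_1 = 2, b_2 = 1.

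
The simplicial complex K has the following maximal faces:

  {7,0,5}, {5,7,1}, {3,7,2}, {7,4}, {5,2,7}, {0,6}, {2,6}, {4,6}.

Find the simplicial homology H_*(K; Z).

H_0 = Z,  H_1 = Z^2,  H_2 = 0.

We work with the vertex ordering 0 < 1 < 2 < 3 < 4 < 5 < 6 < 7. The simplices of K, each written with vertices in increasing order, are:

  0-simplices (8): [0], [1], [2], [3], [4], [5], [6], [7]
  1-simplices (13): [0,5], [0,6], [0,7], [1,5], [1,7], [2,3], [2,5], [2,6], [2,7], [3,7], [4,6], [4,7], [5,7]
  2-simplices (4): [0,5,7], [1,5,7], [2,3,7], [2,5,7]

giving chain groups C_0 ≅ Z^8, C_1 ≅ Z^13, C_2 ≅ Z^4.

∂_1: C_1 → C_0 is given by ∂[p,q] = [q] − [p]. For instance
  ∂[2,3] = [3] − [2].
The 8×13 boundary matrix has rank 7 and Smith normal form diag(1,1,1,1,1,1,1).

The boundary map ∂_2: C_2 → C_1 acts by ∂[p,q,r] = [q,r] − [p,r] + [p,q]. For instance
  ∂[2,5,7] = [5,7] − [2,7] + [2,5],
  ∂[2,3,7] = [3,7] − [2,7] + [2,3].
As a 13×4 matrix over Z this has rank 4, with invariant factors (1,1,1,1).

Computing H_k = (kernel of ∂_k) / (image of ∂_{k+1}):

  H_0: rank C_0 − rank ∂_1 = 8 − 7 = 1, and the invariant factors of ∂_1 are all 1, so H_0 ≅ Z.
  H_1: rank ker ∂_1 − rank ∂_2 = (13 − 7) − 4 = 2, and the invariant factors of ∂_2 are all 1, so H_1 ≅ Z^2.
  H_2: rank ker ∂_2 − rank ∂_3 = (4 − 4) − 0 = 0, and there is no ∂_3, so H_2 ≅ 0.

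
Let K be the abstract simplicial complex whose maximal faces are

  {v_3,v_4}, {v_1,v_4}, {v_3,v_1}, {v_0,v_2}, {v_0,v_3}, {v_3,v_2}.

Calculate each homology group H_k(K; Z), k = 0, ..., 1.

H_0 = Z,  H_1 = Z^2.

Take the total order v_0 < v_1 < v_2 < v_3 < v_4 on the vertex set. Then K (dimension 1) consists of the simplices:

  0-simplices (5): [v_0], [v_1], [v_2], [v_3], [v_4]
  1-simplices (6): [v_0,v_2], [v_0,v_3], [v_1,v_3], [v_1,v_4], [v_2,v_3], [v_3,v_4]

Hence C_0 ≅ Z^5, C_1 ≅ Z^6.

The boundary map ∂_1: C_1 → C_0 maps an edge to its endpoints' difference, ∂[p,q] = q − p. For instance
  ∂[v_3,v_4] = [v_4] − [v_3].
The 5×6 boundary matrix has rank 4 and Smith normal form diag(1,1,1,1).

Now H_k = ker ∂_k / im ∂_{k+1}, so:

  H_0: rank C_0 − rank ∂_1 = 5 − 4 = 1, and the invariant factors of ∂_1 are all 1, so H_0 = Z.
  H_1: rank ker ∂_1 − rank ∂_2 = (6 − 4) − 0 = 2, and there is no ∂_2, so H_1 = Z^2.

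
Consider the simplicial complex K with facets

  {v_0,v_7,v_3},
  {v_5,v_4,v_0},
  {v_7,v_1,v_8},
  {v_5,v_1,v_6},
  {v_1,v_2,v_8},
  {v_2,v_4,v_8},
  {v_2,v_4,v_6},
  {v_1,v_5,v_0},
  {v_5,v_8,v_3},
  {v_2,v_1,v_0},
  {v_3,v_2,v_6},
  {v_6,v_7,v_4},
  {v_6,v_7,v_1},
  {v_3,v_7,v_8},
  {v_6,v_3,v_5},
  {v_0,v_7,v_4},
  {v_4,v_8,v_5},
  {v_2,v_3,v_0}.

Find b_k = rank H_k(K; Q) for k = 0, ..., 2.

b_0 = 1, b_1 = 2, b_2 = 1.

K has 9 vertices, 27 edges, 18 triangles.
rank ∂_0 = 0, rank ∂_1 = 8 ⇒ b_0 = 9 − 0 − 8 = 1; all invariant factors of ∂_1 are 1 so no torsion. So H_0 ≅ Z.
rank ∂_1 = 8, rank ∂_2 = 17 ⇒ b_1 = 27 − 8 − 17 = 2; all invariant factors of ∂_2 are 1 so no torsion. So H_1 ≅ Z^2.
rank ∂_2 = 17, rank ∂_3 = 0 ⇒ b_2 = 18 − 17 − 0 = 1. So H_2 ≅ Z.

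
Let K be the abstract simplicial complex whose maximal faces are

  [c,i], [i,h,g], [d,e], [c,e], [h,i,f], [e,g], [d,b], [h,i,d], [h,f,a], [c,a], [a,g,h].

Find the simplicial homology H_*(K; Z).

H_0 = Z,  H_1 = Z^3,  H_2 = 0.

We work with the vertex ordering a < b < c < d < e < f < g < h < i. The simplices of K, each written with vertices in increasing order, are:

  0-simplices (9): a, b, c, d, e, f, g, h, i
  1-simplices (16): ac, af, ag, ah, bd, ce, ci, de, dh, di, eg, fh, fi, gh, gi, hi
  2-simplices (5): afh, agh, dhi, fhi, ghi

so the chain groups are C_0 ≅ Z^9, C_1 ≅ Z^16, C_2 ≅ Z^5.

The boundary map ∂_1: C_1 → C_0 sends each edge [p,q] (with p < q) to q − p. For instance
  ∂gi = i − g.
This gives a 9×16 integer matrix of rank 8; reducing to Smith normal form yields diagonal entries (1,1,1,1,1,1,1,1).

∂_2: C_2 → C_1 maps a triangle to the signed sum of its edges. For instance
  ∂afh = fh − ah + af,
  ∂fhi = hi − fi + fh.
The 16×5 boundary matrix has rank 5 and Smith normal form diag(1,1,1,1,1).

Now H_k = ker ∂_k / im ∂_{k+1}, so:

  H_0: rank C_0 − rank ∂_1 = 9 − 8 = 1, and the invariant factors of ∂_1 are all 1, so H_0 ≅ Z.
  H_1: rank ker ∂_1 − rank ∂_2 = (16 − 8) − 5 = 3, and the invariant factors of ∂_2 are all 1, so H_1 ≅ Z^3.
  H_2: rank ker ∂_2 − rank ∂_3 = (5 − 5) − 0 = 0, and there is no ∂_3, so H_2 ≅ 0.

As a check, the Euler characteristic is 9 − 16 + 5 = -2, which agrees with 1 − 3 + 0 = -2.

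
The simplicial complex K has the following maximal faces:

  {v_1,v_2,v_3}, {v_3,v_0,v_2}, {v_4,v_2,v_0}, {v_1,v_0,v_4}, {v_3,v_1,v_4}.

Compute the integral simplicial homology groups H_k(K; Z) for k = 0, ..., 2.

K has 5 vertices, 10 edges, 5 triangles.
rank ∂_0 = 0, rank ∂_1 = 4 ⇒ b_0 = 5 − 0 − 4 = 1; all invariant factors of ∂_1 are 1 so no torsion. So H_0 ≅ Z.
rank ∂_1 = 4, rank ∂_2 = 5 ⇒ b_1 = 10 − 4 − 5 = 1; all invariant factors of ∂_2 are 1 so no torsion. So H_1 ≅ Z.
rank ∂_2 = 5, rank ∂_3 = 0 ⇒ b_2 = 5 − 5 − 0 = 0. So H_2 ≅ 0.

H_0 ≅ Z,  H_1 ≅ Z,  H_2 = 0.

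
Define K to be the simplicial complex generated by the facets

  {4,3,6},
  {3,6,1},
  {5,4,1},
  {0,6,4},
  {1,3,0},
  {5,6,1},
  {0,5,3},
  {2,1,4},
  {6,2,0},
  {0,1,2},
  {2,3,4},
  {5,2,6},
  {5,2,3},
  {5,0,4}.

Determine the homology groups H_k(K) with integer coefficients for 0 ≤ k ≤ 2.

H_0 ≅ Z,  H_1 ≅ Z^2,  H_2 ≅ Z.

K has 7 vertices, 21 edges, 14 triangles.
rank ∂_0 = 0, rank ∂_1 = 6 ⇒ b_0 = 7 − 0 − 6 = 1; all invariant factors of ∂_1 are 1 so no torsion. So H_0 ≅ Z.
rank ∂_1 = 6, rank ∂_2 = 13 ⇒ b_1 = 21 − 6 − 13 = 2; all invariant factors of ∂_2 are 1 so no torsion. So H_1 ≅ Z^2.
rank ∂_2 = 13, rank ∂_3 = 0 ⇒ b_2 = 14 − 13 − 0 = 1. So H_2 ≅ Z.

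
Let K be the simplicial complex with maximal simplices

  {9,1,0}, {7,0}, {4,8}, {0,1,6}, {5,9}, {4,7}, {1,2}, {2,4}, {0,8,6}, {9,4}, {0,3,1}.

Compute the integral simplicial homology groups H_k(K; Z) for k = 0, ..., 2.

H_0 ≅ Z,  H_1 ≅ Z^3,  H_2 = 0.

Order the vertices as 0 < 1 < 2 < 3 < 4 < 5 < 6 < 7 < 8 < 9. Listing each simplex with vertices in this order, K has dimension 2 with simplices:

  0-simplices (10): [0], [1], [2], [3], [4], [5], [6], [7], [8], [9]
  1-simplices (16): [0,1], [0,3], [0,6], [0,7], [0,8], [0,9], [1,2], [1,3], [1,6], [1,9], [2,4], [4,7], [4,8], [4,9], [5,9], [6,8]
  2-simplices (4): [0,1,3], [0,1,6], [0,1,9], [0,6,8]

giving chain groups C_0 ≅ Z^10, C_1 ≅ Z^16, C_2 ≅ Z^4.

Boundary ∂_1: C_1 → C_0 maps an edge to its endpoints' difference, ∂[p,q] = q − p. For instance
  ∂[0,7] = [7] − [0].
This gives a 10×16 integer matrix of rank 9; reducing to Smith normal form yields diagonal entries (1,1,1,1,1,1,1,1,1).

Boundary ∂_2: C_2 → C_1 sends each 2-simplex [p,q,r] to [q,r] − [p,r] + [p,q]. For instance
  ∂[0,1,3] = [1,3] − [0,3] + [0,1],
  ∂[0,1,6] = [1,6] − [0,6] + [0,1].
As a 16×4 matrix over Z this has rank 4, with invariant factors (1,1,1,1).

Now H_k = ker ∂_k / im ∂_{k+1}, so:

  H_0: rank C_0 − rank ∂_1 = 10 − 9 = 1, and the invariant factors of ∂_1 are all 1, so H_0 ≅ Z.
  H_1: rank ker ∂_1 − rank ∂_2 = (16 − 9) − 4 = 3, and the invariant factors of ∂_2 are all 1, so H_1 ≅ Z^3.
  H_2: rank ker ∂_2 − rank ∂_3 = (4 − 4) − 0 = 0, and there is no ∂_3, so H_2 ≅ 0.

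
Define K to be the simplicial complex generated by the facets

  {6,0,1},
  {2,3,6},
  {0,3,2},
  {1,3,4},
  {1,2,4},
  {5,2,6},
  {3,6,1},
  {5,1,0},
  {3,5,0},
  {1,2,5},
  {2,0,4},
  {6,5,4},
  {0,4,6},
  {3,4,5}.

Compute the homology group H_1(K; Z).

H_1 = Z^2.

Take the total order 0 < 1 < 2 < 3 < 4 < 5 < 6 on the vertex set. Then K (dimension 2) consists of the simplices:

  0-simplices (7): [0], [1], [2], [3], [4], [5], [6]
  1-simplices (21): [0,1], [0,2], [0,3], [0,4], [0,5], [0,6], [1,2], [1,3], [1,4], [1,5], [1,6], [2,3], [2,4], [2,5], [2,6], [3,4], [3,5], [3,6], [4,5], [4,6], [5,6]
  2-simplices (14): [0,1,5], [0,1,6], [0,2,3], [0,2,4], [0,3,5], [0,4,6], [1,2,4], [1,2,5], [1,3,4], [1,3,6], [2,3,6], [2,5,6], [3,4,5], [4,5,6]

giving chain groups C_0 ≅ Z^7, C_1 ≅ Z^21, C_2 ≅ Z^14.

Boundary ∂_1: C_1 → C_0 sends each edge [p,q] (with p < q) to q − p. For instance
  ∂[1,4] = [4] − [1].
This gives a 7×21 integer matrix of rank 6; reducing to Smith normal form yields diagonal entries (1,1,1,1,1,1).

Boundary ∂_2: C_2 → C_1 acts by ∂[p,q,r] = [q,r] − [p,r] + [p,q]. For instance
  ∂[3,4,5] = [4,5] − [3,5] + [3,4],
  ∂[2,3,6] = [3,6] − [2,6] + [2,3].
As a 21×14 matrix over Z this has rank 13, with invariant factors (1,1,1,1,1,1,1,1,1,1,1,1,1).

From H_k ≅ ker(∂_k) / im(∂_{k+1}) we obtain:

  H_1: rank ker ∂_1 − rank ∂_2 = (21 − 6) − 13 = 2, and the invariant factors of ∂_2 are all 1, so H_1 ≅ Z^2.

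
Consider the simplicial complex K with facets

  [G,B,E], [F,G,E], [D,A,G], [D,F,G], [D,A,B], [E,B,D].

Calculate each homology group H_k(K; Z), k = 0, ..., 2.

H_0 ≅ Z,  H_1 ≅ Z,  H_2 = 0.

Fix the vertex order A < B < D < E < F < G and write every simplex with vertices in increasing order. Then dim K = 2 and the simplices of K are:

  0-simplices (6): A, B, D, E, F, G
  1-simplices (12): AB, AD, AG, BD, BE, BG, DE, DF, DG, EF, EG, FG
  2-simplices (6): ABD, ADG, BDE, BEG, DFG, EFG

Hence C_0 ≅ Z^6, C_1 ≅ Z^12, C_2 ≅ Z^6.

∂_1: C_1 → C_0 is given by ∂[p,q] = [q] − [p].
This gives a 6×12 integer matrix of rank 5; reducing to Smith normal form yields diagonal entries (1,1,1,1,1).

∂_2: C_2 → C_1 maps a triangle to the signed sum of its edges. For instance
  ∂BDE = DE − BE + BD,
  ∂EFG = FG − EG + EF.
The resulting 12×6 matrix has rank 6, and its Smith normal form has invariant factors (1,1,1,1,1,1).

Computing H_k = (kernel of ∂_k) / (image of ∂_{k+1}):

  H_0: rank C_0 − rank ∂_1 = 6 − 5 = 1, and the invariant factors of ∂_1 are all 1, so H_0 ≅ Z.
  H_1: rank ker ∂_1 − rank ∂_2 = (12 − 5) − 6 = 1, and the invariant factors of ∂_2 are all 1, so H_1 ≅ Z.
  H_2: rank ker ∂_2 − rank ∂_3 = (6 − 6) − 0 = 0, and there is no ∂_3, so H_2 ≅ 0.

(K is a triangulation of the cylinder S^1 x I.)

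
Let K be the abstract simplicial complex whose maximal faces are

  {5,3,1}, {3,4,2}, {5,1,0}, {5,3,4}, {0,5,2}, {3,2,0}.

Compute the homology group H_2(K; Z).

We work with the vertex ordering 0 < 1 < 2 < 3 < 4 < 5. The simplices of K, each written with vertices in increasing order, are:

  0-simplices (6): [0], [1], [2], [3], [4], [5]
  1-simplices (12): [0,1], [0,2], [0,3], [0,5], [1,3], [1,5], [2,3], [2,4], [2,5], [3,4], [3,5], [4,5]
  2-simplices (6): [0,1,5], [0,2,3], [0,2,5], [1,3,5], [2,3,4], [3,4,5]

so the chain groups are C_0 ≅ Z^6, C_1 ≅ Z^12, C_2 ≅ Z^6.

The boundary map ∂_1: C_1 → C_0 maps an edge to its endpoints' difference, ∂[p,q] = q − p. For instance
  ∂[0,5] = [5] − [0].
The 6×12 boundary matrix has rank 5 and Smith normal form diag(1,1,1,1,1).

The boundary map ∂_2: C_2 → C_1 acts by ∂[p,q,r] = [q,r] − [p,r] + [p,q]. For instance
  ∂[0,1,5] = [1,5] − [0,5] + [0,1],
  ∂[0,2,3] = [2,3] − [0,3] + [0,2].
The 12×6 boundary matrix has rank 6 and Smith normal form diag(1,1,1,1,1,1).

Now H_k = ker ∂_k / im ∂_{k+1}, so:

  H_2: rank ker ∂_2 − rank ∂_3 = (6 − 6) − 0 = 0, and there is no ∂_3, so H_2 = 0.

(K is a triangulation of the cylinder S^1 x I.)

H_2 = 0.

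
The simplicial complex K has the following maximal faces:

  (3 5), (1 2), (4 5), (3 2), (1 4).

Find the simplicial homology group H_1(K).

Fix the vertex order 1 < 2 < 3 < 4 < 5 and write every simplex with vertices in increasing order. Then dim K = 1 and the simplices of K are:

  0-simplices (5): [1], [2], [3], [4], [5]
  1-simplices (5): [1,2], [1,4], [2,3], [3,5], [4,5]

so the chain groups are C_0 ≅ Z^5, C_1 ≅ Z^5.

The boundary map ∂_1: C_1 → C_0 sends each edge [p,q] (with p < q) to q − p.
As a 5×5 matrix over Z this has rank 4, with invariant factors (1,1,1,1).

Now H_k = ker ∂_k / im ∂_{k+1}, so:

  H_1: rank ker ∂_1 − rank ∂_2 = (5 − 4) − 0 = 1, and there is no ∂_2, so H_1 = Z.

H_1 = Z.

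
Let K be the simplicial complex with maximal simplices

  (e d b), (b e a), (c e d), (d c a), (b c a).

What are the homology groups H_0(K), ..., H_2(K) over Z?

Order the vertices as a < b < c < d < e. Listing each simplex with vertices in this order, K has dimension 2 with simplices:

  0-simplices (5): a, b, c, d, e
  1-simplices (10): ab, ac, ad, ae, bc, bd, be, cd, ce, de
  2-simplices (5): abc, abe, acd, bde, cde

Hence C_0 ≅ Z^5, C_1 ≅ Z^10, C_2 ≅ Z^5.

Boundary ∂_1: C_1 → C_0 is given by ∂[p,q] = [q] − [p]. For instance
  ∂ae = e − a.
The resulting 5×10 matrix has rank 4, and its Smith normal form has invariant factors (1,1,1,1).

Boundary ∂_2: C_2 → C_1 acts by ∂[p,q,r] = [q,r] − [p,r] + [p,q]. For instance
  ∂abc = bc − ac + ab,
  ∂bde = de − be + bd.
As a 10×5 matrix over Z this has rank 5, with invariant factors (1,1,1,1,1).

Computing H_k = (kernel of ∂_k) / (image of ∂_{k+1}):

  H_0: rank C_0 − rank ∂_1 = 5 − 4 = 1, and the invariant factors of ∂_1 are all 1, so H_0 = Z.
  H_1: rank ker ∂_1 − rank ∂_2 = (10 − 4) − 5 = 1, and the invariant factors of ∂_2 are all 1, so H_1 = Z.
  H_2: rank ker ∂_2 − rank ∂_3 = (5 − 5) − 0 = 0, and there is no ∂_3, so H_2 = 0.

As a check, the Euler characteristic is 5 − 10 + 5 = 0, which agrees with 1 − 1 + 0 = 0.

H_0 ≅ Z,  H_1 ≅ Z,  H_2 = 0.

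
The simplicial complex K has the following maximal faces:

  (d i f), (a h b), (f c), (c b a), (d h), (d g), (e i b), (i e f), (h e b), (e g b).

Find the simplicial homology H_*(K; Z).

H_0 = Z,  H_1 = Z^3,  H_2 = 0.

We work with the vertex ordering a < b < c < d < e < f < g < h < i. The simplices of K, each written with vertices in increasing order, are:

  0-simplices (9): a, b, c, d, e, f, g, h, i
  1-simplices (18): ab, ac, ah, bc, be, bg, bh, bi, cf, df, dg, dh, di, ef, eg, eh, ei, fi
  2-simplices (7): abc, abh, beg, beh, bei, dfi, efi

Hence C_0 ≅ Z^9, C_1 ≅ Z^18, C_2 ≅ Z^7.

∂_1: C_1 → C_0 is given by ∂[p,q] = [q] − [p].
As a 9×18 matrix over Z this has rank 8, with invariant factors (1,1,1,1,1,1,1,1).

Boundary ∂_2: C_2 → C_1 maps a triangle to the signed sum of its edges. For instance
  ∂dfi = fi − di + df,
  ∂beh = eh − bh + be.
This gives a 18×7 integer matrix of rank 7; reducing to Smith normal form yields diagonal entries (1,1,1,1,1,1,1).

Computing H_k = (kernel of ∂_k) / (image of ∂_{k+1}):

  H_0: rank C_0 − rank ∂_1 = 9 − 8 = 1, and the invariant factors of ∂_1 are all 1, so H_0 = Z.
  H_1: rank ker ∂_1 − rank ∂_2 = (18 − 8) − 7 = 3, and the invariant factors of ∂_2 are all 1, so H_1 = Z^3.
  H_2: rank ker ∂_2 − rank ∂_3 = (7 − 7) − 0 = 0, and there is no ∂_3, so H_2 = 0.

As a check, the Euler characteristic is 9 − 18 + 7 = -2, which agrees with 1 − 3 + 0 = -2.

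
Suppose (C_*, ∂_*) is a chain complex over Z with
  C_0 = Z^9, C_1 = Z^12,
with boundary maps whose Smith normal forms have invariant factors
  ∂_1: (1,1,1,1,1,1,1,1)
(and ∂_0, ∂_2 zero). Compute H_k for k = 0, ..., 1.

H_0: b_0 = 9 − 0 − 8 = 1; torsion from ∂_1 factors > 1: none. So H_0 = Z.
H_1: b_1 = 12 − 8 − 0 = 4; torsion from ∂_2 factors > 1: none. So H_1 = Z^4.

H_0 = Z,  H_1 = Z^4.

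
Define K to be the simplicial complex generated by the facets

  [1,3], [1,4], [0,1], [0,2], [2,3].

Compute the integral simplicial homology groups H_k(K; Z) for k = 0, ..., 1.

H_0 = Z,  H_1 = Z.

Order the vertices as 0 < 1 < 2 < 3 < 4. Listing each simplex with vertices in this order, K has dimension 1 with simplices:

  0-simplices (5): [0], [1], [2], [3], [4]
  1-simplices (5): [0,1], [0,2], [1,3], [1,4], [2,3]

giving chain groups C_0 ≅ Z^5, C_1 ≅ Z^5.

The boundary map ∂_1: C_1 → C_0 sends each edge [p,q] (with p < q) to q − p.
The 5×5 boundary matrix has rank 4 and Smith normal form diag(1,1,1,1).

Now H_k = ker ∂_k / im ∂_{k+1}, so:

  H_0: rank C_0 − rank ∂_1 = 5 − 4 = 1, and the invariant factors of ∂_1 are all 1, so H_0 = Z.
  H_1: rank ker ∂_1 − rank ∂_2 = (5 − 4) − 0 = 1, and there is no ∂_2, so H_1 = Z.

As a check, the Euler characteristic is 5 − 5 = 0, which agrees with 1 − 1 = 0.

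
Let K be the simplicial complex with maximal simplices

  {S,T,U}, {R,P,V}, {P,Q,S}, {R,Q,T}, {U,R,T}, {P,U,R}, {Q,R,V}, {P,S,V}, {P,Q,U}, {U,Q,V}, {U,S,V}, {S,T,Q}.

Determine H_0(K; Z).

Order the vertices as P < Q < R < S < T < U < V. Listing each simplex with vertices in this order, K has dimension 2 with simplices:

  0-simplices (7): P, Q, R, S, T, U, V
  1-simplices (18): PQ, PR, PS, PU, PV, QR, QS, QT, QU, QV, RT, RU, RV, ST, SU, SV, TU, UV
  2-simplices (12): PQS, PQU, PRU, PRV, PSV, QRT, QRV, QST, QUV, RTU, STU, SUV

giving chain groups C_0 ≅ Z^7, C_1 ≅ Z^18, C_2 ≅ Z^12.

The boundary map ∂_1: C_1 → C_0 sends each edge [p,q] (with p < q) to q − p.
As a 7×18 matrix over Z this has rank 6, with invariant factors (1,1,1,1,1,1).

Boundary ∂_2: C_2 → C_1 acts by ∂[p,q,r] = [q,r] − [p,r] + [p,q]. For instance
  ∂PSV = SV − PV + PS,
  ∂QRV = RV − QV + QR.
The resulting 18×12 matrix has rank 12, and its Smith normal form has invariant factors (1,1,1,1,1,1,1,1,1,1,1,2).

Now H_k = ker ∂_k / im ∂_{k+1}, so:

  H_0: rank C_0 − rank ∂_1 = 7 − 6 = 1, and the invariant factors of ∂_1 are all 1, so H_0 ≅ Z.

(K is a triangulation of the real projective plane RP^2.)

H_0 = Z.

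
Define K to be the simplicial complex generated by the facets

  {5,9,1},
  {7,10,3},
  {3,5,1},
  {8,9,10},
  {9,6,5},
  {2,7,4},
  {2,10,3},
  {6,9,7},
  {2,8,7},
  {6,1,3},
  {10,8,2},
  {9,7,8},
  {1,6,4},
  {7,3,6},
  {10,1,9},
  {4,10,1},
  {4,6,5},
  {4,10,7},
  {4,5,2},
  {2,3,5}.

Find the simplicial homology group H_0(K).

H_0 ≅ Z.

Order the vertices as 1 < 2 < 3 < 4 < 5 < 6 < 7 < 8 < 9 < 10. Listing each simplex with vertices in this order, K has dimension 2 with simplices:

  0-simplices (10): [1], [2], [3], [4], [5], [6], [7], [8], [9], [10]
  1-simplices (30): (30 of them)
  2-simplices (20): (20 of them)

Hence C_0 ≅ Z^10, C_1 ≅ Z^30, C_2 ≅ Z^20.

Boundary ∂_1: C_1 → C_0 maps an edge to its endpoints' difference, ∂[p,q] = q − p.
As a 10×30 matrix over Z this has rank 9, with invariant factors (1,1,1,1,1,1,1,1,1).

∂_2: C_2 → C_1 sends each 2-simplex [p,q,r] to [q,r] − [p,r] + [p,q]. For instance
  ∂[1,5,9] = [5,9] − [1,9] + [1,5],
  ∂[2,7,8] = [7,8] − [2,8] + [2,7].
This gives a 30×20 integer matrix of rank 20; reducing to Smith normal form yields diagonal entries (1,1,1,1,1,1,1,1,1,1,1,1,1,1,1,1,1,1,1,2).

Now H_k = ker ∂_k / im ∂_{k+1}, so:

  H_0: rank C_0 − rank ∂_1 = 10 − 9 = 1, and the invariant factors of ∂_1 are all 1, so H_0 = Z.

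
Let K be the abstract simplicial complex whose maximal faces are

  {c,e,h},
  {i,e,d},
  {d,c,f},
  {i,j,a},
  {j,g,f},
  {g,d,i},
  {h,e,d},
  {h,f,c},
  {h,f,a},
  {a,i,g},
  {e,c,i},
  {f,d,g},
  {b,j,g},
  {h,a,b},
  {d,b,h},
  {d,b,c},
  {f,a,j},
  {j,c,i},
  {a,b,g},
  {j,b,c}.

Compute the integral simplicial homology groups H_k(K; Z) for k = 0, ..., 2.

We work with the vertex ordering a < b < c < d < e < f < g < h < i < j. The simplices of K, each written with vertices in increasing order, are:

  0-simplices (10): a, b, c, d, e, f, g, h, i, j
  1-simplices (30): ab, af, ag, ah, ai, aj, bc, bd, bg, bh, bj, cd, ce, cf, ch, ci, cj, de, df, dg, dh, di, eh, ei, fg, fh, fj, gi, gj, ij
  2-simplices (20): abg, abh, afh, afj, agi, aij, bcd, bcj, bdh, bgj, cdf, ceh, cei, cfh, cij, deh, dei, dfg, dgi, fgj

Hence C_0 ≅ Z^10, C_1 ≅ Z^30, C_2 ≅ Z^20.

Boundary ∂_1: C_1 → C_0 sends each edge [p,q] (with p < q) to q − p.
As a 10×30 matrix over Z this has rank 9, with invariant factors (1,1,1,1,1,1,1,1,1).

Boundary ∂_2: C_2 → C_1 sends each 2-simplex [p,q,r] to [q,r] − [p,r] + [p,q]. For instance
  ∂bgj = gj − bj + bg,
  ∂agi = gi − ai + ag.
The resulting 30×20 matrix has rank 20, and its Smith normal form has invariant factors (1,1,1,1,1,1,1,1,1,1,1,1,1,1,1,1,1,1,1,2).

Now H_k = ker ∂_k / im ∂_{k+1}, so:

  H_0: rank C_0 − rank ∂_1 = 10 − 9 = 1, and the invariant factors of ∂_1 are all 1, so H_0 = Z.
  H_1: rank ker ∂_1 − rank ∂_2 = (30 − 9) − 20 = 1, and ∂_2 has invariant factor 2 > 1, so H_1 = Z ⊕ Z_2.
  H_2: rank ker ∂_2 − rank ∂_3 = (20 − 20) − 0 = 0, and there is no ∂_3, so H_2 = 0.

As a check, the Euler characteristic is 10 − 30 + 20 = 0, which agrees with 1 − 1 + 0 = 0.

H_0 ≅ Z,  H_1 ≅ Z ⊕ Z_2,  H_2 = 0.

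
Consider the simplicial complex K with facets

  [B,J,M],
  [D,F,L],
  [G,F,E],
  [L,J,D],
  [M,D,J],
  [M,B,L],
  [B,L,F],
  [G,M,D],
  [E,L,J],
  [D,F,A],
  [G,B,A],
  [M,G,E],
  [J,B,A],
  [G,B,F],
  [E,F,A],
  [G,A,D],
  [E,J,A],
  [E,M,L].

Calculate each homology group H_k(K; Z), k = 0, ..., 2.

H_0 = Z,  H_1 = Z ⊕ Z/2,  H_2 = 0.

K has 9 vertices, 27 edges, 18 triangles.
rank ∂_0 = 0, rank ∂_1 = 8 ⇒ b_0 = 9 − 0 − 8 = 1; all invariant factors of ∂_1 are 1 so no torsion. So H_0 = Z.
rank ∂_1 = 8, rank ∂_2 = 18 ⇒ b_1 = 27 − 8 − 18 = 1; ∂_2 has invariant factor(s) [2] giving torsion. So H_1 = Z ⊕ Z/2.
rank ∂_2 = 18, rank ∂_3 = 0 ⇒ b_2 = 18 − 18 − 0 = 0. So H_2 = 0.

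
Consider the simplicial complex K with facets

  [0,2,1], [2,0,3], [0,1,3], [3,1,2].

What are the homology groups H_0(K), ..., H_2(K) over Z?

H_0 ≅ Z,  H_1 = 0,  H_2 ≅ Z.

Order the vertices as 0 < 1 < 2 < 3. Listing each simplex with vertices in this order, K has dimension 2 with simplices:

  0-simplices (4): [0], [1], [2], [3]
  1-simplices (6): [0,1], [0,2], [0,3], [1,2], [1,3], [2,3]
  2-simplices (4): [0,1,2], [0,1,3], [0,2,3], [1,2,3]

giving chain groups C_0 ≅ Z^4, C_1 ≅ Z^6, C_2 ≅ Z^4.

∂_1: C_1 → C_0 is given by ∂[p,q] = [q] − [p]. For instance
  ∂[2,3] = [3] − [2].
This gives a 4×6 integer matrix of rank 3; reducing to Smith normal form yields diagonal entries (1,1,1).

∂_2: C_2 → C_1 acts by ∂[p,q,r] = [q,r] − [p,r] + [p,q]. For instance
  ∂[0,2,3] = [2,3] − [0,3] + [0,2],
  ∂[1,2,3] = [2,3] − [1,3] + [1,2].
This gives a 6×4 integer matrix of rank 3; reducing to Smith normal form yields diagonal entries (1,1,1).

Computing H_k = (kernel of ∂_k) / (image of ∂_{k+1}):

  H_0: rank C_0 − rank ∂_1 = 4 − 3 = 1, and the invariant factors of ∂_1 are all 1, so H_0 = Z.
  H_1: rank ker ∂_1 − rank ∂_2 = (6 − 3) − 3 = 0, and the invariant factors of ∂_2 are all 1, so H_1 = 0.
  H_2: rank ker ∂_2 − rank ∂_3 = (4 − 3) − 0 = 1, and there is no ∂_3, so H_2 = Z.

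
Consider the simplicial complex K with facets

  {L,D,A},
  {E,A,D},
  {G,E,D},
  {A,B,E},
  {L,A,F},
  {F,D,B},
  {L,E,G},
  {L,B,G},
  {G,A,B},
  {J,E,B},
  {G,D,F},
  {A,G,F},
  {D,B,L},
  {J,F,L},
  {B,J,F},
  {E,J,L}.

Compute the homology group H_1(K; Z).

Take the total order A < B < D < E < F < G < J < L on the vertex set. Then K (dimension 2) consists of the simplices:

  0-simplices (8): A, B, D, E, F, G, J, L
  1-simplices (24): AB, AD, AE, AF, AG, AL, BD, BE, BF, BG, BJ, BL, DE, DF, DG, DL, EG, EJ, EL, FG, FJ, FL, GL, JL
  2-simplices (16): ABE, ABG, ADE, ADL, AFG, AFL, BDF, BDL, BEJ, BFJ, BGL, DEG, DFG, EGL, EJL, FJL

so the chain groups are C_0 ≅ Z^8, C_1 ≅ Z^24, C_2 ≅ Z^16.

Boundary ∂_1: C_1 → C_0 sends each edge [p,q] (with p < q) to q − p. For instance
  ∂DF = F − D.
The resulting 8×24 matrix has rank 7, and its Smith normal form has invariant factors (1,1,1,1,1,1,1).

∂_2: C_2 → C_1 acts by ∂[p,q,r] = [q,r] − [p,r] + [p,q]. For instance
  ∂ADE = DE − AE + AD,
  ∂ABG = BG − AG + AB.
As a 24×16 matrix over Z this has rank 15, with invariant factors (1,1,1,1,1,1,1,1,1,1,1,1,1,1,1).

From H_k ≅ ker(∂_k) / im(∂_{k+1}) we obtain:

  H_1: rank ker ∂_1 − rank ∂_2 = (24 − 7) − 15 = 2, and the invariant factors of ∂_2 are all 1, so H_1 ≅ Z^2.

(K is a triangulation of the torus T^2.)

H_1 = Z^2.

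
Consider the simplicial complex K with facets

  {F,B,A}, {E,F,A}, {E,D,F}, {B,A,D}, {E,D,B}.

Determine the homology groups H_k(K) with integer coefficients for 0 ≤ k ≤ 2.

K has 5 vertices, 10 edges, 5 triangles.
rank ∂_0 = 0, rank ∂_1 = 4 ⇒ b_0 = 5 − 0 − 4 = 1; all invariant factors of ∂_1 are 1 so no torsion. So H_0 = Z.
rank ∂_1 = 4, rank ∂_2 = 5 ⇒ b_1 = 10 − 4 − 5 = 1; all invariant factors of ∂_2 are 1 so no torsion. So H_1 = Z.
rank ∂_2 = 5, rank ∂_3 = 0 ⇒ b_2 = 5 − 5 − 0 = 0. So H_2 = 0.

H_0 = Z,  H_1 = Z,  H_2 = 0.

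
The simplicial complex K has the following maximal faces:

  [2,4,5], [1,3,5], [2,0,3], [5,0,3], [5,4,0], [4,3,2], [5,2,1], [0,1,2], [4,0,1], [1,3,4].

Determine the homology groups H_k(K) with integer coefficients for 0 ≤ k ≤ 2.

Take the total order 0 < 1 < 2 < 3 < 4 < 5 on the vertex set. Then K (dimension 2) consists of the simplices:

  0-simplices (6): [0], [1], [2], [3], [4], [5]
  1-simplices (15): [0,1], [0,2], [0,3], [0,4], [0,5], [1,2], [1,3], [1,4], [1,5], [2,3], [2,4], [2,5], [3,4], [3,5], [4,5]
  2-simplices (10): [0,1,2], [0,1,4], [0,2,3], [0,3,5], [0,4,5], [1,2,5], [1,3,4], [1,3,5], [2,3,4], [2,4,5]

Hence C_0 ≅ Z^6, C_1 ≅ Z^15, C_2 ≅ Z^10.

Boundary ∂_1: C_1 → C_0 sends each edge [p,q] (with p < q) to q − p. For instance
  ∂[3,5] = [5] − [3].
This gives a 6×15 integer matrix of rank 5; reducing to Smith normal form yields diagonal entries (1,1,1,1,1).

The boundary map ∂_2: C_2 → C_1 acts by ∂[p,q,r] = [q,r] − [p,r] + [p,q]. For instance
  ∂[0,3,5] = [3,5] − [0,5] + [0,3],
  ∂[0,4,5] = [4,5] − [0,5] + [0,4].
This gives a 15×10 integer matrix of rank 10; reducing to Smith normal form yields diagonal entries (1,1,1,1,1,1,1,1,1,2).

From H_k ≅ ker(∂_k) / im(∂_{k+1}) we obtain:

  H_0: rank C_0 − rank ∂_1 = 6 − 5 = 1, and the invariant factors of ∂_1 are all 1, so H_0 ≅ Z.
  H_1: rank ker ∂_1 − rank ∂_2 = (15 − 5) − 10 = 0, and ∂_2 has invariant factor 2 > 1, so H_1 ≅ Z_2.
  H_2: rank ker ∂_2 − rank ∂_3 = (10 − 10) − 0 = 0, and there is no ∂_3, so H_2 ≅ 0.

H_0 = Z,  H_1 = Z_2,  H_2 = 0.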